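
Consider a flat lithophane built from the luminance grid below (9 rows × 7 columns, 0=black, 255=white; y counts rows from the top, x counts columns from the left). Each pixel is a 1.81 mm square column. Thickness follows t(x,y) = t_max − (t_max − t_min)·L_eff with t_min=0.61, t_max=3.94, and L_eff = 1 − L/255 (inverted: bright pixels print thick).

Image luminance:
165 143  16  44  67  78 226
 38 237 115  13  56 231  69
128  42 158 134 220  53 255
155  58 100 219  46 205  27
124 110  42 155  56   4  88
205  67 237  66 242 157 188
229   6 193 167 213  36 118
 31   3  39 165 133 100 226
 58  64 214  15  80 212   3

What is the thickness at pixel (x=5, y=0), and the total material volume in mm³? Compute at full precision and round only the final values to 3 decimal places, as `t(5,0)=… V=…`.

t(5,0)=1.629 V=440.092

span = t_max - t_min = 3.94 - 0.61 = 3.330
L(5,0) = 78, L_eff = 1 - 78/255 = 0.694118 (inverted)
t(5,0) = 3.94 - 3.330·0.694118 = 1.629
Σt over all 9·7 pixels = 134.334
V = pitch²·Σt = 1.81²·134.334 = 440.092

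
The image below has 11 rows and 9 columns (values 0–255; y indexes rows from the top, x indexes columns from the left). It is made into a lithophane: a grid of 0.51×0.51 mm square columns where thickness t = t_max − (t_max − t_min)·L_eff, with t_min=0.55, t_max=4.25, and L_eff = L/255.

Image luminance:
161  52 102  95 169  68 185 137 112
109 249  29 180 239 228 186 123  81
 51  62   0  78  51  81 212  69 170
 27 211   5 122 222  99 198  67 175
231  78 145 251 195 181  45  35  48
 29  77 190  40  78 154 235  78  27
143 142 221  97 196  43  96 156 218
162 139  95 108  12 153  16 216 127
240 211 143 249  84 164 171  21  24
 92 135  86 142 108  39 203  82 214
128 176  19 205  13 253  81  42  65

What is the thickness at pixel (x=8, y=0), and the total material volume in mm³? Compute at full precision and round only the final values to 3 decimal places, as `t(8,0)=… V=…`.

t(8,0)=2.625 V=63.198

span = t_max - t_min = 4.25 - 0.55 = 3.700
L(8,0) = 112, L_eff = 112/255 = 0.439216
t(8,0) = 4.25 - 3.700·0.439216 = 2.625
Σt over all 11·9 pixels = 413059/1700 ≈ 242.9758824
V = pitch²·Σt = 0.51²·413059/1700 = 63.198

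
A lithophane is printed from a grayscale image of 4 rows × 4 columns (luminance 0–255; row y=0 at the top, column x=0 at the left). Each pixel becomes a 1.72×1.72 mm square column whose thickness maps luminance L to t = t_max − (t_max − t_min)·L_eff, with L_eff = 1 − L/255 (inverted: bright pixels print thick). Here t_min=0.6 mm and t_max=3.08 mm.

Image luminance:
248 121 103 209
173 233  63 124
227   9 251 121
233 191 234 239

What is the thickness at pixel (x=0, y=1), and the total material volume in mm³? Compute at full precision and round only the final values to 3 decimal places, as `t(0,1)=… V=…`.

span = t_max - t_min = 3.08 - 0.6 = 2.480
L(0,1) = 173, L_eff = 1 - 173/255 = 0.321569 (inverted)
t(0,1) = 3.08 - 2.480·0.321569 = 2.283
Σt over all 4·4 pixels = 233498/6375 ≈ 36.6271373
V = pitch²·Σt = 1.72²·233498/6375 = 108.358

t(0,1)=2.283 V=108.358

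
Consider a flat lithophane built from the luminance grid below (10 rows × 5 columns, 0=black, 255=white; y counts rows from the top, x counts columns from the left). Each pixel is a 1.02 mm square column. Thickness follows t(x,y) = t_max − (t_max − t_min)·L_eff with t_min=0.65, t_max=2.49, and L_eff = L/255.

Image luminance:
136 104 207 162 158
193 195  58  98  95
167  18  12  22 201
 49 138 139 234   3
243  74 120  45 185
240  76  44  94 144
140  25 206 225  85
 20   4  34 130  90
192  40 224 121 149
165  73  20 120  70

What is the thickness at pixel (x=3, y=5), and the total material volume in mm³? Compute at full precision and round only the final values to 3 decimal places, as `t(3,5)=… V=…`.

t(3,5)=1.812 V=86.086

span = t_max - t_min = 2.49 - 0.65 = 1.840
L(3,5) = 94, L_eff = 94/255 = 0.368627
t(3,5) = 2.49 - 1.840·0.368627 = 1.812
Σt over all 10·5 pixels = 351657/4250 ≈ 82.7428235
V = pitch²·Σt = 1.02²·351657/4250 = 86.086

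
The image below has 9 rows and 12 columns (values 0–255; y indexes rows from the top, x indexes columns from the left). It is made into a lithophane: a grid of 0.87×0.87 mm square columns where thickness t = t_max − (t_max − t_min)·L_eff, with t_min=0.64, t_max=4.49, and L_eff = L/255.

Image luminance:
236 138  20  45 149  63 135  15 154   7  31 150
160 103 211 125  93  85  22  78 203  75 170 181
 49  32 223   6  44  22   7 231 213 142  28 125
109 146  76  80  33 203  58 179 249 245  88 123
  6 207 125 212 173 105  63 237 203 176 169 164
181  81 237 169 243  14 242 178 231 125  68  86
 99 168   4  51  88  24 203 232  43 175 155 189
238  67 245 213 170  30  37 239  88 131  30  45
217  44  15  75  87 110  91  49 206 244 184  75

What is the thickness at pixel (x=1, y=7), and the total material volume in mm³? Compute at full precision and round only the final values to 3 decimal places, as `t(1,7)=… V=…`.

span = t_max - t_min = 4.49 - 0.64 = 3.850
L(1,7) = 67, L_eff = 67/255 = 0.262745
t(1,7) = 4.49 - 3.850·0.262745 = 3.478
Σt over all 9·12 pixels = 24001/85 ≈ 282.3647059
V = pitch²·Σt = 0.87²·24001/85 = 213.722

t(1,7)=3.478 V=213.722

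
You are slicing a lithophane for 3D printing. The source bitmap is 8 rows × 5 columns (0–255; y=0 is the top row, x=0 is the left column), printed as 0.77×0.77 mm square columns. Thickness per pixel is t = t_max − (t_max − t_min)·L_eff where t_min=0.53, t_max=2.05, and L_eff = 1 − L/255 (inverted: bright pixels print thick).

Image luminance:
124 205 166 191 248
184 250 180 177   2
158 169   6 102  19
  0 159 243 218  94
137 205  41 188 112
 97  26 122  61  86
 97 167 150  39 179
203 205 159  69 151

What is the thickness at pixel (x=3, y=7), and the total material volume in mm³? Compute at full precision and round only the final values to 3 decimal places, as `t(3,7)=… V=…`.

span = t_max - t_min = 2.05 - 0.53 = 1.520
L(3,7) = 69, L_eff = 1 - 69/255 = 0.729412 (inverted)
t(3,7) = 2.05 - 1.520·0.729412 = 0.941
Σt over all 8·5 pixels = 19996/375 ≈ 53.3226667
V = pitch²·Σt = 0.77²·19996/375 = 31.615

t(3,7)=0.941 V=31.615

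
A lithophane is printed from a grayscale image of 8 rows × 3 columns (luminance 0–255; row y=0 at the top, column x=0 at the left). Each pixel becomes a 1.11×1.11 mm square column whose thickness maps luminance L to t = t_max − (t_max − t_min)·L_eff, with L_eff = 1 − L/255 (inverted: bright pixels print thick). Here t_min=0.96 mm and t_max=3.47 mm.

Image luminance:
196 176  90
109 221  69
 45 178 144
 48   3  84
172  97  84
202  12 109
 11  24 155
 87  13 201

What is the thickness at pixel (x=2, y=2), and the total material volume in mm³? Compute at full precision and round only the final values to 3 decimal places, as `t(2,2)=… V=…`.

span = t_max - t_min = 3.47 - 0.96 = 2.510
L(2,2) = 144, L_eff = 1 - 144/255 = 0.435294 (inverted)
t(2,2) = 3.47 - 2.510·0.435294 = 2.377
Σt over all 8·3 pixels = 24451/510 ≈ 47.9431373
V = pitch²·Σt = 1.11²·24451/510 = 59.071

t(2,2)=2.377 V=59.071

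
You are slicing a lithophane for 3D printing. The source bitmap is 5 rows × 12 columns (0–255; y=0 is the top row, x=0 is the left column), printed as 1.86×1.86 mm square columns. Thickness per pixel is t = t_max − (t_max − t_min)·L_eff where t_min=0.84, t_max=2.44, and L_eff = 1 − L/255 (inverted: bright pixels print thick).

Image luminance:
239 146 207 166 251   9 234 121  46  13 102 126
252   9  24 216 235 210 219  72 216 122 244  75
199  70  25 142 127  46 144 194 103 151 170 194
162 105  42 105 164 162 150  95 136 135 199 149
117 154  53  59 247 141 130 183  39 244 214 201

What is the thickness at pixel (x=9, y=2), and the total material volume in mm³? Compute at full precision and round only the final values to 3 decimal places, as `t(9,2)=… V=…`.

t(9,2)=1.787 V=358.984

span = t_max - t_min = 2.44 - 0.84 = 1.600
L(9,2) = 151, L_eff = 1 - 151/255 = 0.407843 (inverted)
t(9,2) = 2.44 - 1.600·0.407843 = 1.787
Σt over all 5·12 pixels = 1764/17 ≈ 103.7647059
V = pitch²·Σt = 1.86²·1764/17 = 358.984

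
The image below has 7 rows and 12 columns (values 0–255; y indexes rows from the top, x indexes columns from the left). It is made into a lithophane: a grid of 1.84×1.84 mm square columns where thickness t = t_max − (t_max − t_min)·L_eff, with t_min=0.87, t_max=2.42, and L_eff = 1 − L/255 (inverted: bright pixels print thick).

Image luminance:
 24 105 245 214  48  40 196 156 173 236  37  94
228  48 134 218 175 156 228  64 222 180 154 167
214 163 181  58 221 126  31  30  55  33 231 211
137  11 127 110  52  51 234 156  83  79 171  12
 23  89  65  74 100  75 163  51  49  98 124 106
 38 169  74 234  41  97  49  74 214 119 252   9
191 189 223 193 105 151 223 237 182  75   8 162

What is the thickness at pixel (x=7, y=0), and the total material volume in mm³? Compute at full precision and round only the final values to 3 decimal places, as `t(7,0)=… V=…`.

span = t_max - t_min = 2.42 - 0.87 = 1.550
L(7,0) = 156, L_eff = 1 - 156/255 = 0.388235 (inverted)
t(7,0) = 2.42 - 1.550·0.388235 = 1.818
Σt over all 7·12 pixels = 702703/5100 ≈ 137.7849020
V = pitch²·Σt = 1.84²·702703/5100 = 466.485

t(7,0)=1.818 V=466.485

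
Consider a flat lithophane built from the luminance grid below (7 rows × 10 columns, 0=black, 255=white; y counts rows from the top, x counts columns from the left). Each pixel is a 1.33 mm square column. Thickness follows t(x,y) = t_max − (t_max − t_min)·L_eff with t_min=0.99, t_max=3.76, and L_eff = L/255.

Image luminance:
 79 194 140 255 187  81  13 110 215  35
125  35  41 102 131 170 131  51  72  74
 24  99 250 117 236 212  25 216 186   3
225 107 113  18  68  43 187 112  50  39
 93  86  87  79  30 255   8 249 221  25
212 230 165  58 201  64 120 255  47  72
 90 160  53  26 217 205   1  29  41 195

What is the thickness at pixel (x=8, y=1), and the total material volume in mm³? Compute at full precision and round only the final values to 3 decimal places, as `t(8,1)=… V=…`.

t(8,1)=2.978 V=309.067

span = t_max - t_min = 3.76 - 0.99 = 2.770
L(8,1) = 72, L_eff = 72/255 = 0.282353
t(8,1) = 3.76 - 2.770·0.282353 = 2.978
Σt over all 7·10 pixels = 297029/1700 ≈ 174.7229412
V = pitch²·Σt = 1.33²·297029/1700 = 309.067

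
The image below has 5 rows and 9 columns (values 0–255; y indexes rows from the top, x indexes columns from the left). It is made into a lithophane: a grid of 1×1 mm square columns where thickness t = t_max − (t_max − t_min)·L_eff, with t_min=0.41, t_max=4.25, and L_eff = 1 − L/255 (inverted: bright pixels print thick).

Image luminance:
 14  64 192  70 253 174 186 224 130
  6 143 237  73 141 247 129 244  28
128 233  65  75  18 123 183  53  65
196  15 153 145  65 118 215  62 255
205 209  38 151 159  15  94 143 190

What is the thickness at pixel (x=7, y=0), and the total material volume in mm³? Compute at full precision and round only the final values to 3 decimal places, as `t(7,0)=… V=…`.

span = t_max - t_min = 4.25 - 0.41 = 3.840
L(7,0) = 224, L_eff = 1 - 224/255 = 0.121569 (inverted)
t(7,0) = 4.25 - 3.840·0.121569 = 3.783
Σt over all 5·9 pixels = 915353/8500 ≈ 107.6885882
V = pitch²·Σt = 1²·915353/8500 = 107.689

t(7,0)=3.783 V=107.689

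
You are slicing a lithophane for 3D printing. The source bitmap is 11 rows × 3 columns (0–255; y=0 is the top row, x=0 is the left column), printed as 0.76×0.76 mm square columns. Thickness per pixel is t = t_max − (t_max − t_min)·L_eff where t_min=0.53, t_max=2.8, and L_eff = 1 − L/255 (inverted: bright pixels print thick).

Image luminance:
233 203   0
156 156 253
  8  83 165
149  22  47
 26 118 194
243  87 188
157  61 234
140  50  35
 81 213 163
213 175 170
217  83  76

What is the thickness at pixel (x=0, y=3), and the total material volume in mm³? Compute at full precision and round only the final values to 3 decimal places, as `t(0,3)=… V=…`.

span = t_max - t_min = 2.8 - 0.53 = 2.270
L(0,3) = 149, L_eff = 1 - 149/255 = 0.415686 (inverted)
t(0,3) = 2.8 - 2.270·0.415686 = 1.856
Σt over all 11·3 pixels = 361142/6375 ≈ 56.6497255
V = pitch²·Σt = 0.76²·361142/6375 = 32.721

t(0,3)=1.856 V=32.721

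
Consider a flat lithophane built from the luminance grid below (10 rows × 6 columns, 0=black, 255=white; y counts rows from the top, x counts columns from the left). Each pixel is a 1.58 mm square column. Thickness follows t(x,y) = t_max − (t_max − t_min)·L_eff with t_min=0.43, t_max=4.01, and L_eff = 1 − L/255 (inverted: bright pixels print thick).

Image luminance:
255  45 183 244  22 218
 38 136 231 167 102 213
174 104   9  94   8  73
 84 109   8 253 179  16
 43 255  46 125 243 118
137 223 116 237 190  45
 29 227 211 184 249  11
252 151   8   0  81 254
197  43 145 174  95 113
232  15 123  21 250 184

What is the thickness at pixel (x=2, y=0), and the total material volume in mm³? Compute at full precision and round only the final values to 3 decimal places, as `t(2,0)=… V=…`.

t(2,0)=2.999 V=344.507

span = t_max - t_min = 4.01 - 0.43 = 3.580
L(2,0) = 183, L_eff = 1 - 183/255 = 0.282353 (inverted)
t(2,0) = 4.01 - 3.580·0.282353 = 2.999
Σt over all 10·6 pixels = 293253/2125 ≈ 138.0014118
V = pitch²·Σt = 1.58²·293253/2125 = 344.507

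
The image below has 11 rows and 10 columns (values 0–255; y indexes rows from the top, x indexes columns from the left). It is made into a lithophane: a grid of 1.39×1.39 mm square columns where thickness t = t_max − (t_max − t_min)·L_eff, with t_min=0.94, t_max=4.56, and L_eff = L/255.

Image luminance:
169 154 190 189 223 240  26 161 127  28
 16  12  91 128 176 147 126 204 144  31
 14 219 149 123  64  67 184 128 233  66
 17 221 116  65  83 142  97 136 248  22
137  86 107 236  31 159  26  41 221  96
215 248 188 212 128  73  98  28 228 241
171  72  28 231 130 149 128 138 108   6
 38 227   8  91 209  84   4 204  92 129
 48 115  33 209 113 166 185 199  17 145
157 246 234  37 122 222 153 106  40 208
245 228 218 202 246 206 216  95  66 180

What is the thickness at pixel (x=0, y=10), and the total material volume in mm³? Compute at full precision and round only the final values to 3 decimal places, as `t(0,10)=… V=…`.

t(0,10)=1.082 V=566.522

span = t_max - t_min = 4.56 - 0.94 = 3.620
L(0,10) = 245, L_eff = 245/255 = 0.960784
t(0,10) = 4.56 - 3.620·0.960784 = 1.082
Σt over all 11·10 pixels = 1246167/4250 ≈ 293.2157647
V = pitch²·Σt = 1.39²·1246167/4250 = 566.522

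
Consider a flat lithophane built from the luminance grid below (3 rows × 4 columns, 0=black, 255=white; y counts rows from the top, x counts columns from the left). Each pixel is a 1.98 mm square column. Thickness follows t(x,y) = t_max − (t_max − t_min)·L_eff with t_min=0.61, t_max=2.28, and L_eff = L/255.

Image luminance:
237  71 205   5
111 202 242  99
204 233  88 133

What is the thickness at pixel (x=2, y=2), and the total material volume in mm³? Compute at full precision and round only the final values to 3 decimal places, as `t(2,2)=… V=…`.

span = t_max - t_min = 2.28 - 0.61 = 1.670
L(2,2) = 88, L_eff = 88/255 = 0.345098
t(2,2) = 2.28 - 1.670·0.345098 = 1.704
Σt over all 3·4 pixels = 13069/850 ≈ 15.3752941
V = pitch²·Σt = 1.98²·13069/850 = 60.277

t(2,2)=1.704 V=60.277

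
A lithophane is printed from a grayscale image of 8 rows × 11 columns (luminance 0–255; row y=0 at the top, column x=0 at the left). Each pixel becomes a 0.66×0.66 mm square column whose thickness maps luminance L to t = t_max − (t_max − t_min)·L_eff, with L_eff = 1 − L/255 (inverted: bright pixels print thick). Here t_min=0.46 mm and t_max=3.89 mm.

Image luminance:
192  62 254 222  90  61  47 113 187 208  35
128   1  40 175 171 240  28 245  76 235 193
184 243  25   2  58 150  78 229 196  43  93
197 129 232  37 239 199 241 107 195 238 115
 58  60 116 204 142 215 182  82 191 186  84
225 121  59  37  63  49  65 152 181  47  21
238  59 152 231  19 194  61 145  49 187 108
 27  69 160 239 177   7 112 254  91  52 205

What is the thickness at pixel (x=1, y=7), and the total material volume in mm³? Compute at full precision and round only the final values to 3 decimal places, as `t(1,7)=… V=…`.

t(1,7)=1.388 V=85.653

span = t_max - t_min = 3.89 - 0.46 = 3.430
L(1,7) = 69, L_eff = 1 - 69/255 = 0.729412 (inverted)
t(1,7) = 3.89 - 3.430·0.729412 = 1.388
Σt over all 8·11 pixels = 5014127/25500 ≈ 196.6324314
V = pitch²·Σt = 0.66²·5014127/25500 = 85.653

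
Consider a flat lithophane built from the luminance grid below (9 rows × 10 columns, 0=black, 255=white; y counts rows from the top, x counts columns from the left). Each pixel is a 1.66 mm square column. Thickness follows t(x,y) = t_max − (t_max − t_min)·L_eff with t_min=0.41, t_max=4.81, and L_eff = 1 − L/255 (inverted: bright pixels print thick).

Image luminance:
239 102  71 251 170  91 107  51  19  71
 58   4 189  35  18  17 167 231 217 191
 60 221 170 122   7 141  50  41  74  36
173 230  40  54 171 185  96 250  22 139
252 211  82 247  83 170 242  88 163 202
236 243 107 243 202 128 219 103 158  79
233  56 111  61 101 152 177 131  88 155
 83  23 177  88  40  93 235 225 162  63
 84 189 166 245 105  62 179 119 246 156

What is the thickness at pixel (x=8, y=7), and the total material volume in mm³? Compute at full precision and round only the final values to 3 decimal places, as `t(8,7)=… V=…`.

t(8,7)=3.205 V=674.345

span = t_max - t_min = 4.81 - 0.41 = 4.400
L(8,7) = 162, L_eff = 1 - 162/255 = 0.364706 (inverted)
t(8,7) = 4.81 - 4.400·0.364706 = 3.205
Σt over all 9·10 pixels = 624031/2550 ≈ 244.7180392
V = pitch²·Σt = 1.66²·624031/2550 = 674.345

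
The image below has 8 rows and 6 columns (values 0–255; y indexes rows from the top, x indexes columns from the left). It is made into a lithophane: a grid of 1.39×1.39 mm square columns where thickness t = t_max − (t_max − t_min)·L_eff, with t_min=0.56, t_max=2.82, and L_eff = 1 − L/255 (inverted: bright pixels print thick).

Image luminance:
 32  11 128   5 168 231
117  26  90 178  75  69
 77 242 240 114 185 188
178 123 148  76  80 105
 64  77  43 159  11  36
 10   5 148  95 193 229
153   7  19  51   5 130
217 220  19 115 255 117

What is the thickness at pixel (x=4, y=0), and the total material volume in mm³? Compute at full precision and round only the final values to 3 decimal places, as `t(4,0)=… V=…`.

span = t_max - t_min = 2.82 - 0.56 = 2.260
L(4,0) = 168, L_eff = 1 - 168/255 = 0.341176 (inverted)
t(4,0) = 2.82 - 2.260·0.341176 = 2.049
Σt over all 8·6 pixels = 468776/6375 ≈ 73.5334902
V = pitch²·Σt = 1.39²·468776/6375 = 142.074

t(4,0)=2.049 V=142.074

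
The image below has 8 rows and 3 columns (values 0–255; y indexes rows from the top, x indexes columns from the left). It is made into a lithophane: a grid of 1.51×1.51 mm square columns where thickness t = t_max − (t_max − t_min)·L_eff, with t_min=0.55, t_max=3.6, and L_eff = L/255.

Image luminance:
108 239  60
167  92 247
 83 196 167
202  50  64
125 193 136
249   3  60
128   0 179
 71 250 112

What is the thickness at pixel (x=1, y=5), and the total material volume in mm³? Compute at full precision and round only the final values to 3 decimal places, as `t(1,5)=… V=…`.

span = t_max - t_min = 3.6 - 0.55 = 3.050
L(1,5) = 3, L_eff = 3/255 = 0.011765
t(1,5) = 3.6 - 3.050·0.011765 = 3.564
Σt over all 8·3 pixels = 246599/5100 ≈ 48.3527451
V = pitch²·Σt = 1.51²·246599/5100 = 110.249

t(1,5)=3.564 V=110.249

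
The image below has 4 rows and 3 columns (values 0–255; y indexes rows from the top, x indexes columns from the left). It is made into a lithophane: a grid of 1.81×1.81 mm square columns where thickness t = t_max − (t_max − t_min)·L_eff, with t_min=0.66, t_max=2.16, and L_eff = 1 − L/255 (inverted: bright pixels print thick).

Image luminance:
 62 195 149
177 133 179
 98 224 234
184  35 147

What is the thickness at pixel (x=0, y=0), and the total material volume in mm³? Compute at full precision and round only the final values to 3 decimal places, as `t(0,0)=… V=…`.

span = t_max - t_min = 2.16 - 0.66 = 1.500
L(0,0) = 62, L_eff = 1 - 62/255 = 0.756863 (inverted)
t(0,0) = 2.16 - 1.500·0.756863 = 1.025
Σt over all 4·3 pixels = 15817/850 ≈ 18.6082353
V = pitch²·Σt = 1.81²·15817/850 = 60.962

t(0,0)=1.025 V=60.962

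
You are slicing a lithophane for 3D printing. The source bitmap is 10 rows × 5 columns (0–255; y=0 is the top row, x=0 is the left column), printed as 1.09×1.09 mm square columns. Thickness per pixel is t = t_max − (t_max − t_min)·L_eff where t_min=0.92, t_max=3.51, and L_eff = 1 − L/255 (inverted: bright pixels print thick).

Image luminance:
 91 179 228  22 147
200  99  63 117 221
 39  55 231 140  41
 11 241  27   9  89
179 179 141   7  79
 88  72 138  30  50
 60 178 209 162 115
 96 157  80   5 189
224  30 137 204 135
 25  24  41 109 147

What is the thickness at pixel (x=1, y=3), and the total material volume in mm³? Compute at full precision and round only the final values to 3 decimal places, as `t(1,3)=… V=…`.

span = t_max - t_min = 3.51 - 0.92 = 2.590
L(1,3) = 241, L_eff = 1 - 241/255 = 0.054902 (inverted)
t(1,3) = 3.51 - 2.590·0.054902 = 3.368
Σt over all 10·5 pixels = 130393/1275 ≈ 102.2690196
V = pitch²·Σt = 1.09²·130393/1275 = 121.506

t(1,3)=3.368 V=121.506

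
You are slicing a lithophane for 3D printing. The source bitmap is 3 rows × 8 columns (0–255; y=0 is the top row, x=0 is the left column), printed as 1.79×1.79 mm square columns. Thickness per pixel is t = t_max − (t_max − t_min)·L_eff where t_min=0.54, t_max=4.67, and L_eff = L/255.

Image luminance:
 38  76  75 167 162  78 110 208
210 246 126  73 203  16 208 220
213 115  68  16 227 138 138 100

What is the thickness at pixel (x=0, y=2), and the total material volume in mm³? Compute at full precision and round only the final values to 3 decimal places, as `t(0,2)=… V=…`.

t(0,2)=1.220 V=191.446

span = t_max - t_min = 4.67 - 0.54 = 4.130
L(0,2) = 213, L_eff = 213/255 = 0.835294
t(0,2) = 4.67 - 4.130·0.835294 = 1.220
Σt over all 3·8 pixels = 507879/8500 ≈ 59.7504706
V = pitch²·Σt = 1.79²·507879/8500 = 191.446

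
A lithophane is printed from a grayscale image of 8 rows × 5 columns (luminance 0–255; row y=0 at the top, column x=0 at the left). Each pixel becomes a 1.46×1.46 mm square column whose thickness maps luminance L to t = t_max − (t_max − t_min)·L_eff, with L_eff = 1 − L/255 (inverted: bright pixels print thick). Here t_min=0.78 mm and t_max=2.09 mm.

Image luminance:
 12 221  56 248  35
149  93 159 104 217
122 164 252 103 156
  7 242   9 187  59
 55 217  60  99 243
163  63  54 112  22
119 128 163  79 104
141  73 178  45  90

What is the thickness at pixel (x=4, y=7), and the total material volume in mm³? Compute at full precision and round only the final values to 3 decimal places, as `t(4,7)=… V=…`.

span = t_max - t_min = 2.09 - 0.78 = 1.310
L(4,7) = 90, L_eff = 1 - 90/255 = 0.647059 (inverted)
t(4,7) = 2.09 - 1.310·0.647059 = 1.242
Σt over all 8·5 pixels = 474931/8500 ≈ 55.8742353
V = pitch²·Σt = 1.46²·474931/8500 = 119.102

t(4,7)=1.242 V=119.102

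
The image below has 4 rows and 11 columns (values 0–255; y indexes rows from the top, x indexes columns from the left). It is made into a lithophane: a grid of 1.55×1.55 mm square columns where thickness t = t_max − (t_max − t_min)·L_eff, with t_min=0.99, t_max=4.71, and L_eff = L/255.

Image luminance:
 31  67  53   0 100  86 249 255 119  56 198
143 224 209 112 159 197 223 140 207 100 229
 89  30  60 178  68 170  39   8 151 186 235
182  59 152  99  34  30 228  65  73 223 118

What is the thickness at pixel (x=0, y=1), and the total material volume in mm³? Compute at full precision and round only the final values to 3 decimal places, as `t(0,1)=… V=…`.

span = t_max - t_min = 4.71 - 0.99 = 3.720
L(0,1) = 143, L_eff = 143/255 = 0.560784
t(0,1) = 4.71 - 3.720·0.560784 = 2.624
Σt over all 4·11 pixels = 265731/2125 ≈ 125.0498824
V = pitch²·Σt = 1.55²·265731/2125 = 300.432

t(0,1)=2.624 V=300.432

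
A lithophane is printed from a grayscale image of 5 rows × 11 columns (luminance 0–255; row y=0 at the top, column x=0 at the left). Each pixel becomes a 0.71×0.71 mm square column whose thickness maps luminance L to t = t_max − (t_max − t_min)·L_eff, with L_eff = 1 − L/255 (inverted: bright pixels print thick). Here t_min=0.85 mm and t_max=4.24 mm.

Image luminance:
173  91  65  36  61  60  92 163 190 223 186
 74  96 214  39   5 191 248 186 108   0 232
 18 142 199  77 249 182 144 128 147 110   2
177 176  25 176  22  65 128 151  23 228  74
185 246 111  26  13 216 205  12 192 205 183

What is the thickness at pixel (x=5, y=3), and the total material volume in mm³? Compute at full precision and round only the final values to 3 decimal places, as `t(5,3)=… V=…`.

span = t_max - t_min = 4.24 - 0.85 = 3.390
L(5,3) = 65, L_eff = 1 - 65/255 = 0.745098 (inverted)
t(5,3) = 4.24 - 3.390·0.745098 = 1.714
Σt over all 5·11 pixels = 139.41
V = pitch²·Σt = 0.71²·139.41 = 70.277

t(5,3)=1.714 V=70.277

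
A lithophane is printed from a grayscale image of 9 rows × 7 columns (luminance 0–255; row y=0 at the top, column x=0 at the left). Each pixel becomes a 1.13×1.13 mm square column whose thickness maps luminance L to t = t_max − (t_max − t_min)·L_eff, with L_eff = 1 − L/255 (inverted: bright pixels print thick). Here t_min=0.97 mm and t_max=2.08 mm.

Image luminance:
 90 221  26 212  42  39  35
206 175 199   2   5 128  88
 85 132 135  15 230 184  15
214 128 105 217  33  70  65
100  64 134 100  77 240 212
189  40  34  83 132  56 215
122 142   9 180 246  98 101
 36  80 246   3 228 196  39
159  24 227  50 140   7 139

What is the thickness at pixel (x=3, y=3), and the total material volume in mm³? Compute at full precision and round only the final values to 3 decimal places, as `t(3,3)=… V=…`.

t(3,3)=1.915 V=118.295

span = t_max - t_min = 2.08 - 0.97 = 1.110
L(3,3) = 217, L_eff = 1 - 217/255 = 0.149020 (inverted)
t(3,3) = 2.08 - 1.110·0.149020 = 1.915
Σt over all 9·7 pixels = 787463/8500 ≈ 92.6427059
V = pitch²·Σt = 1.13²·787463/8500 = 118.295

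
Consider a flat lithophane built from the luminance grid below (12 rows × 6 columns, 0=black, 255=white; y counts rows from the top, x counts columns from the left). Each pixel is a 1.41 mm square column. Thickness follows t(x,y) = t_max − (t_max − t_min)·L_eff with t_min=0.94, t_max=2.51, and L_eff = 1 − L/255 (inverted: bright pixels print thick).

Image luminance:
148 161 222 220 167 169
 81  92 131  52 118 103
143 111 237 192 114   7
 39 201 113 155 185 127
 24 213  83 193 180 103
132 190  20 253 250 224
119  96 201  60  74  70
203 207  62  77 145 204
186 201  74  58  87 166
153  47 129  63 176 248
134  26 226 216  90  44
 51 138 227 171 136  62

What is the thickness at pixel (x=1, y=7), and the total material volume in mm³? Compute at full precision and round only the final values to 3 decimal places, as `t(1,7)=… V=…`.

span = t_max - t_min = 2.51 - 0.94 = 1.570
L(1,7) = 207, L_eff = 1 - 207/255 = 0.188235 (inverted)
t(1,7) = 2.51 - 1.570·0.188235 = 2.214
Σt over all 12·6 pixels = 10871/85 ≈ 127.8941176
V = pitch²·Σt = 1.41²·10871/85 = 254.266

t(1,7)=2.214 V=254.266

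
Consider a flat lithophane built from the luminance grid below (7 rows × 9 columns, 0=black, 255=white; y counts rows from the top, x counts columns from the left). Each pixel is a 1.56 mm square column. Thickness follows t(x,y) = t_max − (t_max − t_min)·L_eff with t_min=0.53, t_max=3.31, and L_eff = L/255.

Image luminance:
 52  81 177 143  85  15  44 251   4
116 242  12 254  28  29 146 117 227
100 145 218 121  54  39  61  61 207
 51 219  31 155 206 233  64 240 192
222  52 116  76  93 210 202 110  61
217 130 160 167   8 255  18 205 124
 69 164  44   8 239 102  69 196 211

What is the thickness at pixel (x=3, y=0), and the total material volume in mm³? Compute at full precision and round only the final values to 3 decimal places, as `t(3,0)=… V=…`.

span = t_max - t_min = 3.31 - 0.53 = 2.780
L(3,0) = 143, L_eff = 143/255 = 0.560784
t(3,0) = 3.31 - 2.780·0.560784 = 1.751
Σt over all 7·9 pixels = 3107971/25500 ≈ 121.8812157
V = pitch²·Σt = 1.56²·3107971/25500 = 296.610

t(3,0)=1.751 V=296.610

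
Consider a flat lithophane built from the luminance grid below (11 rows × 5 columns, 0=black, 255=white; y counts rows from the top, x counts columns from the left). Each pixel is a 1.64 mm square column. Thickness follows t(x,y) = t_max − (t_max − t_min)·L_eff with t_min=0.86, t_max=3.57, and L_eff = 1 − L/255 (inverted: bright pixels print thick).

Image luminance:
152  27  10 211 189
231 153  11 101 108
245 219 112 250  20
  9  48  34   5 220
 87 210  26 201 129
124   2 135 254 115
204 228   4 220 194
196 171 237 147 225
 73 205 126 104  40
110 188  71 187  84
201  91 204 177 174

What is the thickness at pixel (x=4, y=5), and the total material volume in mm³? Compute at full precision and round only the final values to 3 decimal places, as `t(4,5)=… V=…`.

span = t_max - t_min = 3.57 - 0.86 = 2.710
L(4,5) = 115, L_eff = 1 - 115/255 = 0.549020 (inverted)
t(4,5) = 3.57 - 2.710·0.549020 = 2.082
Σt over all 11·5 pixels = 3238379/25500 ≈ 126.9952549
V = pitch²·Σt = 1.64²·3238379/25500 = 341.566

t(4,5)=2.082 V=341.566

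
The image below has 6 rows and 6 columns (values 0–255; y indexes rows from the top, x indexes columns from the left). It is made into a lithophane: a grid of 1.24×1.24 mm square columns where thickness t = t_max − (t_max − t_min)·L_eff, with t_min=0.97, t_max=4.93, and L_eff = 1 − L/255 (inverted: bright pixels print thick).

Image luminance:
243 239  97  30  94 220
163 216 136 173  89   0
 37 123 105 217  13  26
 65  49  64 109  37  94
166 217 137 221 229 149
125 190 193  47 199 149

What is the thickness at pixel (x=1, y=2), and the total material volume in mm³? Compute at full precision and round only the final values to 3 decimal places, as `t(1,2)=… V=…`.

t(1,2)=2.880 V=164.988

span = t_max - t_min = 4.93 - 0.97 = 3.960
L(1,2) = 123, L_eff = 1 - 123/255 = 0.517647 (inverted)
t(1,2) = 4.93 - 3.960·0.517647 = 2.880
Σt over all 6·6 pixels = 228018/2125 ≈ 107.3025882
V = pitch²·Σt = 1.24²·228018/2125 = 164.988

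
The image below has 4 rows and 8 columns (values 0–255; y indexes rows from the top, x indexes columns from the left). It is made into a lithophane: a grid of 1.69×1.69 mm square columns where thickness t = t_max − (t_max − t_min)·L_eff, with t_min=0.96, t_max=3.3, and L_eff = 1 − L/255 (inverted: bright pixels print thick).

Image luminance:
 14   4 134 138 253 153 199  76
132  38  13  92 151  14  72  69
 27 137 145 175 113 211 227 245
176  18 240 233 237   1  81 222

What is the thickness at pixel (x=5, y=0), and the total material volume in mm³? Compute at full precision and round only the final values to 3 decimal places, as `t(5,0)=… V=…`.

span = t_max - t_min = 3.3 - 0.96 = 2.340
L(5,0) = 153, L_eff = 1 - 153/255 = 0.400000 (inverted)
t(5,0) = 3.3 - 2.340·0.400000 = 2.364
Σt over all 4·8 pixels = 28812/425 ≈ 67.7929412
V = pitch²·Σt = 1.69²·28812/425 = 193.623

t(5,0)=2.364 V=193.623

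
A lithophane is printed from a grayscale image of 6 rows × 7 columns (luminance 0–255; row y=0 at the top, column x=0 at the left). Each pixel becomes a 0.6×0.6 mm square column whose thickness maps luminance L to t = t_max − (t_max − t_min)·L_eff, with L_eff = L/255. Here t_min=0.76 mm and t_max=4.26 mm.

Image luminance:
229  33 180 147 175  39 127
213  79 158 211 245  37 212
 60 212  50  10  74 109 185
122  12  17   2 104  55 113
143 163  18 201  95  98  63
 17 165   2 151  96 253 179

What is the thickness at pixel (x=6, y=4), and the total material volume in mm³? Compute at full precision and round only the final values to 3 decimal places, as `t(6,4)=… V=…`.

span = t_max - t_min = 4.26 - 0.76 = 3.500
L(6,4) = 63, L_eff = 63/255 = 0.247059
t(6,4) = 4.26 - 3.500·0.247059 = 3.395
Σt over all 6·7 pixels = 47726/425 ≈ 112.2964706
V = pitch²·Σt = 0.6²·47726/425 = 40.427

t(6,4)=3.395 V=40.427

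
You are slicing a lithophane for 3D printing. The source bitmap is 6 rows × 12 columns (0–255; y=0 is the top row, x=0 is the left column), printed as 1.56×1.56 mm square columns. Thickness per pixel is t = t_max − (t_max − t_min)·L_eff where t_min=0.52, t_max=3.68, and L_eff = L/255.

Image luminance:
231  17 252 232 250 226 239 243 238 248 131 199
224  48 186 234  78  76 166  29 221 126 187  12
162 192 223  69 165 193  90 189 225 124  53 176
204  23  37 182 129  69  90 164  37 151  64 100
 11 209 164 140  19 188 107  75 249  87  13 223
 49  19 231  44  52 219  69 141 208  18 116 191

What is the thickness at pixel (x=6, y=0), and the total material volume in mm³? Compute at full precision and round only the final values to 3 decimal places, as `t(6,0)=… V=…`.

span = t_max - t_min = 3.68 - 0.52 = 3.160
L(6,0) = 239, L_eff = 239/255 = 0.937255
t(6,0) = 3.68 - 3.160·0.937255 = 0.718
Σt over all 6·12 pixels = 895486/6375 ≈ 140.4683922
V = pitch²·Σt = 1.56²·895486/6375 = 341.844

t(6,0)=0.718 V=341.844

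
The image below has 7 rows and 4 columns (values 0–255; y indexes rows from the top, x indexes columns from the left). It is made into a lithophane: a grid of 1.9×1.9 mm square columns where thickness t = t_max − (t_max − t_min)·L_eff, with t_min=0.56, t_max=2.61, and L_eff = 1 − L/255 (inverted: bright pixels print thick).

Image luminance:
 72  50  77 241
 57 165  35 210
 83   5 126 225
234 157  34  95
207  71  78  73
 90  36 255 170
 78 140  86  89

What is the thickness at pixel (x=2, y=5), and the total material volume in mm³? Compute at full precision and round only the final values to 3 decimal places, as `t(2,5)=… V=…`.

t(2,5)=2.610 V=150.606

span = t_max - t_min = 2.61 - 0.56 = 2.050
L(2,5) = 255, L_eff = 1 - 255/255 = 0.000000 (inverted)
t(2,5) = 2.61 - 2.050·0.000000 = 2.610
Σt over all 7·4 pixels = 212767/5100 ≈ 41.7190196
V = pitch²·Σt = 1.9²·212767/5100 = 150.606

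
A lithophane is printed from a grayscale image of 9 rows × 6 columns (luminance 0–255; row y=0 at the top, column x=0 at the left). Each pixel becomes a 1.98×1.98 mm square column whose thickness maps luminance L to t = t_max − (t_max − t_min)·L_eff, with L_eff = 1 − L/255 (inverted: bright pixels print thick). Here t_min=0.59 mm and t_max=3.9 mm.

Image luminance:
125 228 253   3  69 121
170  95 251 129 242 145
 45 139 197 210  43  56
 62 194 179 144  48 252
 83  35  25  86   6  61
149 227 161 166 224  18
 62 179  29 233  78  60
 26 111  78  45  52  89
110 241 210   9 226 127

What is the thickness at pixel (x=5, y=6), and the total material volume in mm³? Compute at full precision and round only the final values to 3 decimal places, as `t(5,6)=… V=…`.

t(5,6)=1.369 V=461.072

span = t_max - t_min = 3.9 - 0.59 = 3.310
L(5,6) = 60, L_eff = 1 - 60/255 = 0.764706 (inverted)
t(5,6) = 3.9 - 3.310·0.764706 = 1.369
Σt over all 9·6 pixels = 249918/2125 ≈ 117.6084706
V = pitch²·Σt = 1.98²·249918/2125 = 461.072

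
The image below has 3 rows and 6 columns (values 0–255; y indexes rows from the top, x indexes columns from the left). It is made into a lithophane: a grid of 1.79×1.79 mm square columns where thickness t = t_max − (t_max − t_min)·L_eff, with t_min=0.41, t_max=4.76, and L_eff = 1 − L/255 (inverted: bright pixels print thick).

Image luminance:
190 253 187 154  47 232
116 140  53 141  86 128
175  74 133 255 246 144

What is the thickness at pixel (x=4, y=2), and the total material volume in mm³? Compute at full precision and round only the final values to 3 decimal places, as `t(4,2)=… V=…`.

span = t_max - t_min = 4.76 - 0.41 = 4.350
L(4,2) = 246, L_eff = 1 - 246/255 = 0.035294 (inverted)
t(4,2) = 4.76 - 4.350·0.035294 = 4.606
Σt over all 3·6 pixels = 54.36
V = pitch²·Σt = 1.79²·54.36 = 174.175

t(4,2)=4.606 V=174.175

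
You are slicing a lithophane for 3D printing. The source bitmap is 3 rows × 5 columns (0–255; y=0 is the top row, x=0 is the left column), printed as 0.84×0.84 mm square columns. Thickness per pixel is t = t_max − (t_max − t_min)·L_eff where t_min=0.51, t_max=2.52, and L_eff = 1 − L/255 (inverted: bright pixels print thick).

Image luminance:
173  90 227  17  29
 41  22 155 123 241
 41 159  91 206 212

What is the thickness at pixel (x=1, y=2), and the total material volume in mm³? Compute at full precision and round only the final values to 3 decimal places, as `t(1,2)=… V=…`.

span = t_max - t_min = 2.52 - 0.51 = 2.010
L(1,2) = 159, L_eff = 1 - 159/255 = 0.376471 (inverted)
t(1,2) = 2.52 - 2.010·0.376471 = 1.763
Σt over all 3·5 pixels = 93717/4250 ≈ 22.0510588
V = pitch²·Σt = 0.84²·93717/4250 = 15.559

t(1,2)=1.763 V=15.559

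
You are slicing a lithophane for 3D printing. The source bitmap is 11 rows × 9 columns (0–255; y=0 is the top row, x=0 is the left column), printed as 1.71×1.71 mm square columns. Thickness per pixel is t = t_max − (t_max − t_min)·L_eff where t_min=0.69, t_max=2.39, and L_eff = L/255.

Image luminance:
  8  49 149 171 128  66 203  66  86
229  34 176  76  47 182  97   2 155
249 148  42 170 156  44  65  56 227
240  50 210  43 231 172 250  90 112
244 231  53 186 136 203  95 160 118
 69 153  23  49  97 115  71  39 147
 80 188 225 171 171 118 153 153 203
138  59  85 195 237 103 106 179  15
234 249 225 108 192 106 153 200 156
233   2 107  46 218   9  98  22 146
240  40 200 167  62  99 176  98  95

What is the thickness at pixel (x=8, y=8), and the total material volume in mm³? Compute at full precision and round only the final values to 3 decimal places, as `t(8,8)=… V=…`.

span = t_max - t_min = 2.39 - 0.69 = 1.700
L(8,8) = 156, L_eff = 156/255 = 0.611765
t(8,8) = 2.39 - 1.700·0.611765 = 1.350
Σt over all 11·9 pixels = 45127/300 ≈ 150.4233333
V = pitch²·Σt = 1.71²·45127/300 = 439.853

t(8,8)=1.350 V=439.853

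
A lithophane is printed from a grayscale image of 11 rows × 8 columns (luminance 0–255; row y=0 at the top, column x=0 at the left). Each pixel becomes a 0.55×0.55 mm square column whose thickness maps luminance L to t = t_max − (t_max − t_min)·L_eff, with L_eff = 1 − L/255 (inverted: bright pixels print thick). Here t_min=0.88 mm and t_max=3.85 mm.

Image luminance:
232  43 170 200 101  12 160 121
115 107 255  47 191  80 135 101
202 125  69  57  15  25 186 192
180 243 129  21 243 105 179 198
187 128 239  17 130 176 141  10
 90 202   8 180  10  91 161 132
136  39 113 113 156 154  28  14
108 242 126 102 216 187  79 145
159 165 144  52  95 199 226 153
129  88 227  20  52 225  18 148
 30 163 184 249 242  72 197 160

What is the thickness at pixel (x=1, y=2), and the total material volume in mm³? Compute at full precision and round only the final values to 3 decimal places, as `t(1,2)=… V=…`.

t(1,2)=2.336 V=63.929

span = t_max - t_min = 3.85 - 0.88 = 2.970
L(1,2) = 125, L_eff = 1 - 125/255 = 0.509804 (inverted)
t(1,2) = 3.85 - 2.970·0.509804 = 2.336
Σt over all 11·8 pixels = 449086/2125 ≈ 211.3345882
V = pitch²·Σt = 0.55²·449086/2125 = 63.929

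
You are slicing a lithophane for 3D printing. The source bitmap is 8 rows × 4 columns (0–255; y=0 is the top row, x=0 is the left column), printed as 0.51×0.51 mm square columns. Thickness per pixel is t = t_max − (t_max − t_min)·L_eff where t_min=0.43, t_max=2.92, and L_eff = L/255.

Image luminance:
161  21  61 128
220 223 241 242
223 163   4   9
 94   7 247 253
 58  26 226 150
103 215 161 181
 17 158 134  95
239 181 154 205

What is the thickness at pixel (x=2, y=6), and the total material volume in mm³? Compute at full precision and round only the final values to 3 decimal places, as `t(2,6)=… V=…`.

t(2,6)=1.612 V=12.621

span = t_max - t_min = 2.92 - 0.43 = 2.490
L(2,6) = 134, L_eff = 134/255 = 0.525490
t(2,6) = 2.92 - 2.490·0.525490 = 1.612
Σt over all 8·4 pixels = 20622/425 ≈ 48.5223529
V = pitch²·Σt = 0.51²·20622/425 = 12.621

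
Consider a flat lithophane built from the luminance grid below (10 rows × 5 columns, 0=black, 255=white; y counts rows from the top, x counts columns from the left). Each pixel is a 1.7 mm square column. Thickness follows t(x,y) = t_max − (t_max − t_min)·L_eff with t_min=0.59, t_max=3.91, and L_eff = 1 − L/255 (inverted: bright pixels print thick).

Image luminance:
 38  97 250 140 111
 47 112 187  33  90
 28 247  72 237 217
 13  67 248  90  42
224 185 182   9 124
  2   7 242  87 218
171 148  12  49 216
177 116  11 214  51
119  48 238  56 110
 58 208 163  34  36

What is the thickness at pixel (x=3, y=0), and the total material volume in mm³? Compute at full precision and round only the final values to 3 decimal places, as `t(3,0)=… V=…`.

span = t_max - t_min = 3.91 - 0.59 = 3.320
L(3,0) = 140, L_eff = 1 - 140/255 = 0.450980 (inverted)
t(3,0) = 3.91 - 3.320·0.450980 = 2.413
Σt over all 10·5 pixels = 1352371/12750 ≈ 106.0683137
V = pitch²·Σt = 1.7²·1352371/12750 = 306.537

t(3,0)=2.413 V=306.537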